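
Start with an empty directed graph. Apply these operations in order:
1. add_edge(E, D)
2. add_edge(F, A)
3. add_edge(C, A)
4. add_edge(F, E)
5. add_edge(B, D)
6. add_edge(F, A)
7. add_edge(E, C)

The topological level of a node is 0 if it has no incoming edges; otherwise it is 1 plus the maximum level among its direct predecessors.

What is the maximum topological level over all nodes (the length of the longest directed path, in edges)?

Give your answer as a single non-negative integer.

Answer: 3

Derivation:
Op 1: add_edge(E, D). Edges now: 1
Op 2: add_edge(F, A). Edges now: 2
Op 3: add_edge(C, A). Edges now: 3
Op 4: add_edge(F, E). Edges now: 4
Op 5: add_edge(B, D). Edges now: 5
Op 6: add_edge(F, A) (duplicate, no change). Edges now: 5
Op 7: add_edge(E, C). Edges now: 6
Compute levels (Kahn BFS):
  sources (in-degree 0): B, F
  process B: level=0
    B->D: in-degree(D)=1, level(D)>=1
  process F: level=0
    F->A: in-degree(A)=1, level(A)>=1
    F->E: in-degree(E)=0, level(E)=1, enqueue
  process E: level=1
    E->C: in-degree(C)=0, level(C)=2, enqueue
    E->D: in-degree(D)=0, level(D)=2, enqueue
  process C: level=2
    C->A: in-degree(A)=0, level(A)=3, enqueue
  process D: level=2
  process A: level=3
All levels: A:3, B:0, C:2, D:2, E:1, F:0
max level = 3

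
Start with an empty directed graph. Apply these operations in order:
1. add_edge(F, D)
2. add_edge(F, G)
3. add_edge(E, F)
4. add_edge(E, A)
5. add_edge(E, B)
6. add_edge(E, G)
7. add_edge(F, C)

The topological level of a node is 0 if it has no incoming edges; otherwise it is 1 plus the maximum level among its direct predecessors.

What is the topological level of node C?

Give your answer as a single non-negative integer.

Answer: 2

Derivation:
Op 1: add_edge(F, D). Edges now: 1
Op 2: add_edge(F, G). Edges now: 2
Op 3: add_edge(E, F). Edges now: 3
Op 4: add_edge(E, A). Edges now: 4
Op 5: add_edge(E, B). Edges now: 5
Op 6: add_edge(E, G). Edges now: 6
Op 7: add_edge(F, C). Edges now: 7
Compute levels (Kahn BFS):
  sources (in-degree 0): E
  process E: level=0
    E->A: in-degree(A)=0, level(A)=1, enqueue
    E->B: in-degree(B)=0, level(B)=1, enqueue
    E->F: in-degree(F)=0, level(F)=1, enqueue
    E->G: in-degree(G)=1, level(G)>=1
  process A: level=1
  process B: level=1
  process F: level=1
    F->C: in-degree(C)=0, level(C)=2, enqueue
    F->D: in-degree(D)=0, level(D)=2, enqueue
    F->G: in-degree(G)=0, level(G)=2, enqueue
  process C: level=2
  process D: level=2
  process G: level=2
All levels: A:1, B:1, C:2, D:2, E:0, F:1, G:2
level(C) = 2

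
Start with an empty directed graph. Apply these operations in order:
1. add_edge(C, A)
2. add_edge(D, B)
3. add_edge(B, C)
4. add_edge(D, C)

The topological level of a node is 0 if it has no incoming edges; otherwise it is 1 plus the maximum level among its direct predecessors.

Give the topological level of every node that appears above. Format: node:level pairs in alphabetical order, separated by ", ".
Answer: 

Answer: A:3, B:1, C:2, D:0

Derivation:
Op 1: add_edge(C, A). Edges now: 1
Op 2: add_edge(D, B). Edges now: 2
Op 3: add_edge(B, C). Edges now: 3
Op 4: add_edge(D, C). Edges now: 4
Compute levels (Kahn BFS):
  sources (in-degree 0): D
  process D: level=0
    D->B: in-degree(B)=0, level(B)=1, enqueue
    D->C: in-degree(C)=1, level(C)>=1
  process B: level=1
    B->C: in-degree(C)=0, level(C)=2, enqueue
  process C: level=2
    C->A: in-degree(A)=0, level(A)=3, enqueue
  process A: level=3
All levels: A:3, B:1, C:2, D:0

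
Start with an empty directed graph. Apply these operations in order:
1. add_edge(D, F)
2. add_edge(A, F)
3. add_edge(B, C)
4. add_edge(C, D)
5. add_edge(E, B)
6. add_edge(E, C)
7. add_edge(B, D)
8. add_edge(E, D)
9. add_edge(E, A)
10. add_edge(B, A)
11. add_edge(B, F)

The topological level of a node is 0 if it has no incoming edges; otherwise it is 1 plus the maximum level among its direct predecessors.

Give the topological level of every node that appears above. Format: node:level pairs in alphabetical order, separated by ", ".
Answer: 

Answer: A:2, B:1, C:2, D:3, E:0, F:4

Derivation:
Op 1: add_edge(D, F). Edges now: 1
Op 2: add_edge(A, F). Edges now: 2
Op 3: add_edge(B, C). Edges now: 3
Op 4: add_edge(C, D). Edges now: 4
Op 5: add_edge(E, B). Edges now: 5
Op 6: add_edge(E, C). Edges now: 6
Op 7: add_edge(B, D). Edges now: 7
Op 8: add_edge(E, D). Edges now: 8
Op 9: add_edge(E, A). Edges now: 9
Op 10: add_edge(B, A). Edges now: 10
Op 11: add_edge(B, F). Edges now: 11
Compute levels (Kahn BFS):
  sources (in-degree 0): E
  process E: level=0
    E->A: in-degree(A)=1, level(A)>=1
    E->B: in-degree(B)=0, level(B)=1, enqueue
    E->C: in-degree(C)=1, level(C)>=1
    E->D: in-degree(D)=2, level(D)>=1
  process B: level=1
    B->A: in-degree(A)=0, level(A)=2, enqueue
    B->C: in-degree(C)=0, level(C)=2, enqueue
    B->D: in-degree(D)=1, level(D)>=2
    B->F: in-degree(F)=2, level(F)>=2
  process A: level=2
    A->F: in-degree(F)=1, level(F)>=3
  process C: level=2
    C->D: in-degree(D)=0, level(D)=3, enqueue
  process D: level=3
    D->F: in-degree(F)=0, level(F)=4, enqueue
  process F: level=4
All levels: A:2, B:1, C:2, D:3, E:0, F:4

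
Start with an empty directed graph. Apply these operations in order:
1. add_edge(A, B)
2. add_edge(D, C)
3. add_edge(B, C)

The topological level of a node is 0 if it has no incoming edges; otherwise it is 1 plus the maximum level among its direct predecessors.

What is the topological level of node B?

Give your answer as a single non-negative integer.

Op 1: add_edge(A, B). Edges now: 1
Op 2: add_edge(D, C). Edges now: 2
Op 3: add_edge(B, C). Edges now: 3
Compute levels (Kahn BFS):
  sources (in-degree 0): A, D
  process A: level=0
    A->B: in-degree(B)=0, level(B)=1, enqueue
  process D: level=0
    D->C: in-degree(C)=1, level(C)>=1
  process B: level=1
    B->C: in-degree(C)=0, level(C)=2, enqueue
  process C: level=2
All levels: A:0, B:1, C:2, D:0
level(B) = 1

Answer: 1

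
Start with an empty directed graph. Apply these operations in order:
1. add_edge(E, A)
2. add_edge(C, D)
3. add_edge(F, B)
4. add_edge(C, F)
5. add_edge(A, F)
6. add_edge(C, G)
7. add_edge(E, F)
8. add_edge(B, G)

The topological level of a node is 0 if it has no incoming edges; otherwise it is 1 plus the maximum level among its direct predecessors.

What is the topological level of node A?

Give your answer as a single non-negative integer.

Op 1: add_edge(E, A). Edges now: 1
Op 2: add_edge(C, D). Edges now: 2
Op 3: add_edge(F, B). Edges now: 3
Op 4: add_edge(C, F). Edges now: 4
Op 5: add_edge(A, F). Edges now: 5
Op 6: add_edge(C, G). Edges now: 6
Op 7: add_edge(E, F). Edges now: 7
Op 8: add_edge(B, G). Edges now: 8
Compute levels (Kahn BFS):
  sources (in-degree 0): C, E
  process C: level=0
    C->D: in-degree(D)=0, level(D)=1, enqueue
    C->F: in-degree(F)=2, level(F)>=1
    C->G: in-degree(G)=1, level(G)>=1
  process E: level=0
    E->A: in-degree(A)=0, level(A)=1, enqueue
    E->F: in-degree(F)=1, level(F)>=1
  process D: level=1
  process A: level=1
    A->F: in-degree(F)=0, level(F)=2, enqueue
  process F: level=2
    F->B: in-degree(B)=0, level(B)=3, enqueue
  process B: level=3
    B->G: in-degree(G)=0, level(G)=4, enqueue
  process G: level=4
All levels: A:1, B:3, C:0, D:1, E:0, F:2, G:4
level(A) = 1

Answer: 1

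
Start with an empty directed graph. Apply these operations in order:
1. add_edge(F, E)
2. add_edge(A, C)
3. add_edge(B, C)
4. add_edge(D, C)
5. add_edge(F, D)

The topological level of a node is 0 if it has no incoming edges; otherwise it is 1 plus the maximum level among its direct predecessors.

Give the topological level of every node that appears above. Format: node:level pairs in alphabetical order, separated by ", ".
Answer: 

Op 1: add_edge(F, E). Edges now: 1
Op 2: add_edge(A, C). Edges now: 2
Op 3: add_edge(B, C). Edges now: 3
Op 4: add_edge(D, C). Edges now: 4
Op 5: add_edge(F, D). Edges now: 5
Compute levels (Kahn BFS):
  sources (in-degree 0): A, B, F
  process A: level=0
    A->C: in-degree(C)=2, level(C)>=1
  process B: level=0
    B->C: in-degree(C)=1, level(C)>=1
  process F: level=0
    F->D: in-degree(D)=0, level(D)=1, enqueue
    F->E: in-degree(E)=0, level(E)=1, enqueue
  process D: level=1
    D->C: in-degree(C)=0, level(C)=2, enqueue
  process E: level=1
  process C: level=2
All levels: A:0, B:0, C:2, D:1, E:1, F:0

Answer: A:0, B:0, C:2, D:1, E:1, F:0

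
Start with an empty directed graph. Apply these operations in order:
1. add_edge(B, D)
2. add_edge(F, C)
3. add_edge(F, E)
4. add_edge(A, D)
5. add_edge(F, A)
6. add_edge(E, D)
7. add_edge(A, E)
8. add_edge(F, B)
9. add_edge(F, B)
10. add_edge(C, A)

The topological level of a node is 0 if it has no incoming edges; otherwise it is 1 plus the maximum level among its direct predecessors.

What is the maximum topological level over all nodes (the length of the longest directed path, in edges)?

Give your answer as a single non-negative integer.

Op 1: add_edge(B, D). Edges now: 1
Op 2: add_edge(F, C). Edges now: 2
Op 3: add_edge(F, E). Edges now: 3
Op 4: add_edge(A, D). Edges now: 4
Op 5: add_edge(F, A). Edges now: 5
Op 6: add_edge(E, D). Edges now: 6
Op 7: add_edge(A, E). Edges now: 7
Op 8: add_edge(F, B). Edges now: 8
Op 9: add_edge(F, B) (duplicate, no change). Edges now: 8
Op 10: add_edge(C, A). Edges now: 9
Compute levels (Kahn BFS):
  sources (in-degree 0): F
  process F: level=0
    F->A: in-degree(A)=1, level(A)>=1
    F->B: in-degree(B)=0, level(B)=1, enqueue
    F->C: in-degree(C)=0, level(C)=1, enqueue
    F->E: in-degree(E)=1, level(E)>=1
  process B: level=1
    B->D: in-degree(D)=2, level(D)>=2
  process C: level=1
    C->A: in-degree(A)=0, level(A)=2, enqueue
  process A: level=2
    A->D: in-degree(D)=1, level(D)>=3
    A->E: in-degree(E)=0, level(E)=3, enqueue
  process E: level=3
    E->D: in-degree(D)=0, level(D)=4, enqueue
  process D: level=4
All levels: A:2, B:1, C:1, D:4, E:3, F:0
max level = 4

Answer: 4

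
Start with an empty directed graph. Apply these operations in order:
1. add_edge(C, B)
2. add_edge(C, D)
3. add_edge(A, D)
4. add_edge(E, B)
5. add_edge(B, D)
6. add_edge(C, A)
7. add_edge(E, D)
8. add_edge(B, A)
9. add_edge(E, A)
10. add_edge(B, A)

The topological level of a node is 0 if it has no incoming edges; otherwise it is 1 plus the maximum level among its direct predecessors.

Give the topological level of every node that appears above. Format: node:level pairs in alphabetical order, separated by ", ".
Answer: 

Answer: A:2, B:1, C:0, D:3, E:0

Derivation:
Op 1: add_edge(C, B). Edges now: 1
Op 2: add_edge(C, D). Edges now: 2
Op 3: add_edge(A, D). Edges now: 3
Op 4: add_edge(E, B). Edges now: 4
Op 5: add_edge(B, D). Edges now: 5
Op 6: add_edge(C, A). Edges now: 6
Op 7: add_edge(E, D). Edges now: 7
Op 8: add_edge(B, A). Edges now: 8
Op 9: add_edge(E, A). Edges now: 9
Op 10: add_edge(B, A) (duplicate, no change). Edges now: 9
Compute levels (Kahn BFS):
  sources (in-degree 0): C, E
  process C: level=0
    C->A: in-degree(A)=2, level(A)>=1
    C->B: in-degree(B)=1, level(B)>=1
    C->D: in-degree(D)=3, level(D)>=1
  process E: level=0
    E->A: in-degree(A)=1, level(A)>=1
    E->B: in-degree(B)=0, level(B)=1, enqueue
    E->D: in-degree(D)=2, level(D)>=1
  process B: level=1
    B->A: in-degree(A)=0, level(A)=2, enqueue
    B->D: in-degree(D)=1, level(D)>=2
  process A: level=2
    A->D: in-degree(D)=0, level(D)=3, enqueue
  process D: level=3
All levels: A:2, B:1, C:0, D:3, E:0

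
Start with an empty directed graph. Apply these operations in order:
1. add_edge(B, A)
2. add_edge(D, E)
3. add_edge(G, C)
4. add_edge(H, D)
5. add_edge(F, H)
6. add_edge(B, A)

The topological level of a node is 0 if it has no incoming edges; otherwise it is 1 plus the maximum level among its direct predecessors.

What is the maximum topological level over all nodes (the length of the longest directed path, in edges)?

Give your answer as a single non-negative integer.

Op 1: add_edge(B, A). Edges now: 1
Op 2: add_edge(D, E). Edges now: 2
Op 3: add_edge(G, C). Edges now: 3
Op 4: add_edge(H, D). Edges now: 4
Op 5: add_edge(F, H). Edges now: 5
Op 6: add_edge(B, A) (duplicate, no change). Edges now: 5
Compute levels (Kahn BFS):
  sources (in-degree 0): B, F, G
  process B: level=0
    B->A: in-degree(A)=0, level(A)=1, enqueue
  process F: level=0
    F->H: in-degree(H)=0, level(H)=1, enqueue
  process G: level=0
    G->C: in-degree(C)=0, level(C)=1, enqueue
  process A: level=1
  process H: level=1
    H->D: in-degree(D)=0, level(D)=2, enqueue
  process C: level=1
  process D: level=2
    D->E: in-degree(E)=0, level(E)=3, enqueue
  process E: level=3
All levels: A:1, B:0, C:1, D:2, E:3, F:0, G:0, H:1
max level = 3

Answer: 3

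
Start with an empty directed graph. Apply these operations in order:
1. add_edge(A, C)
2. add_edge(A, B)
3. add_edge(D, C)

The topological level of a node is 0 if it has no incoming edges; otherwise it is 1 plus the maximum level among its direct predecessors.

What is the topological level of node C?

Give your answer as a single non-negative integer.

Answer: 1

Derivation:
Op 1: add_edge(A, C). Edges now: 1
Op 2: add_edge(A, B). Edges now: 2
Op 3: add_edge(D, C). Edges now: 3
Compute levels (Kahn BFS):
  sources (in-degree 0): A, D
  process A: level=0
    A->B: in-degree(B)=0, level(B)=1, enqueue
    A->C: in-degree(C)=1, level(C)>=1
  process D: level=0
    D->C: in-degree(C)=0, level(C)=1, enqueue
  process B: level=1
  process C: level=1
All levels: A:0, B:1, C:1, D:0
level(C) = 1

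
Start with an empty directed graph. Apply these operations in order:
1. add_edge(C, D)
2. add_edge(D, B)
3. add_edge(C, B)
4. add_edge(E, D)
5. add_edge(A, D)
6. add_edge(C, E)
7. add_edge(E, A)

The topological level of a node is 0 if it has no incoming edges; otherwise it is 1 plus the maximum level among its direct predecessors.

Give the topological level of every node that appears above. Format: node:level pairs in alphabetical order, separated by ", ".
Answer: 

Answer: A:2, B:4, C:0, D:3, E:1

Derivation:
Op 1: add_edge(C, D). Edges now: 1
Op 2: add_edge(D, B). Edges now: 2
Op 3: add_edge(C, B). Edges now: 3
Op 4: add_edge(E, D). Edges now: 4
Op 5: add_edge(A, D). Edges now: 5
Op 6: add_edge(C, E). Edges now: 6
Op 7: add_edge(E, A). Edges now: 7
Compute levels (Kahn BFS):
  sources (in-degree 0): C
  process C: level=0
    C->B: in-degree(B)=1, level(B)>=1
    C->D: in-degree(D)=2, level(D)>=1
    C->E: in-degree(E)=0, level(E)=1, enqueue
  process E: level=1
    E->A: in-degree(A)=0, level(A)=2, enqueue
    E->D: in-degree(D)=1, level(D)>=2
  process A: level=2
    A->D: in-degree(D)=0, level(D)=3, enqueue
  process D: level=3
    D->B: in-degree(B)=0, level(B)=4, enqueue
  process B: level=4
All levels: A:2, B:4, C:0, D:3, E:1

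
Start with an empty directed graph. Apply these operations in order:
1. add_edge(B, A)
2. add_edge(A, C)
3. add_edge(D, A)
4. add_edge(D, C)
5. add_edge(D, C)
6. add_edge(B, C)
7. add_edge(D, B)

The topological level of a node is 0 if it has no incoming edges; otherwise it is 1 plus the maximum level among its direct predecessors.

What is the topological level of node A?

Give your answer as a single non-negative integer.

Op 1: add_edge(B, A). Edges now: 1
Op 2: add_edge(A, C). Edges now: 2
Op 3: add_edge(D, A). Edges now: 3
Op 4: add_edge(D, C). Edges now: 4
Op 5: add_edge(D, C) (duplicate, no change). Edges now: 4
Op 6: add_edge(B, C). Edges now: 5
Op 7: add_edge(D, B). Edges now: 6
Compute levels (Kahn BFS):
  sources (in-degree 0): D
  process D: level=0
    D->A: in-degree(A)=1, level(A)>=1
    D->B: in-degree(B)=0, level(B)=1, enqueue
    D->C: in-degree(C)=2, level(C)>=1
  process B: level=1
    B->A: in-degree(A)=0, level(A)=2, enqueue
    B->C: in-degree(C)=1, level(C)>=2
  process A: level=2
    A->C: in-degree(C)=0, level(C)=3, enqueue
  process C: level=3
All levels: A:2, B:1, C:3, D:0
level(A) = 2

Answer: 2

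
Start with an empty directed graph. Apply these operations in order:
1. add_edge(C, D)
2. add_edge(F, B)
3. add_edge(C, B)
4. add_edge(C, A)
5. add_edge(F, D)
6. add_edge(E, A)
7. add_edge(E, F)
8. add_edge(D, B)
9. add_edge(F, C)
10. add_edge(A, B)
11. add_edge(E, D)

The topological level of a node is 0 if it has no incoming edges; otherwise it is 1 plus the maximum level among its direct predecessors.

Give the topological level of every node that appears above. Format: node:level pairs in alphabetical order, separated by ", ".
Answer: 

Answer: A:3, B:4, C:2, D:3, E:0, F:1

Derivation:
Op 1: add_edge(C, D). Edges now: 1
Op 2: add_edge(F, B). Edges now: 2
Op 3: add_edge(C, B). Edges now: 3
Op 4: add_edge(C, A). Edges now: 4
Op 5: add_edge(F, D). Edges now: 5
Op 6: add_edge(E, A). Edges now: 6
Op 7: add_edge(E, F). Edges now: 7
Op 8: add_edge(D, B). Edges now: 8
Op 9: add_edge(F, C). Edges now: 9
Op 10: add_edge(A, B). Edges now: 10
Op 11: add_edge(E, D). Edges now: 11
Compute levels (Kahn BFS):
  sources (in-degree 0): E
  process E: level=0
    E->A: in-degree(A)=1, level(A)>=1
    E->D: in-degree(D)=2, level(D)>=1
    E->F: in-degree(F)=0, level(F)=1, enqueue
  process F: level=1
    F->B: in-degree(B)=3, level(B)>=2
    F->C: in-degree(C)=0, level(C)=2, enqueue
    F->D: in-degree(D)=1, level(D)>=2
  process C: level=2
    C->A: in-degree(A)=0, level(A)=3, enqueue
    C->B: in-degree(B)=2, level(B)>=3
    C->D: in-degree(D)=0, level(D)=3, enqueue
  process A: level=3
    A->B: in-degree(B)=1, level(B)>=4
  process D: level=3
    D->B: in-degree(B)=0, level(B)=4, enqueue
  process B: level=4
All levels: A:3, B:4, C:2, D:3, E:0, F:1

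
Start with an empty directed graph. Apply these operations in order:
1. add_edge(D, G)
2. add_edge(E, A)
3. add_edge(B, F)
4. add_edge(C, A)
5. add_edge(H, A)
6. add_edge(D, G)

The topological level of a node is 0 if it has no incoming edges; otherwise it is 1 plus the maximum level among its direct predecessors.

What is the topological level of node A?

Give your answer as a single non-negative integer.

Op 1: add_edge(D, G). Edges now: 1
Op 2: add_edge(E, A). Edges now: 2
Op 3: add_edge(B, F). Edges now: 3
Op 4: add_edge(C, A). Edges now: 4
Op 5: add_edge(H, A). Edges now: 5
Op 6: add_edge(D, G) (duplicate, no change). Edges now: 5
Compute levels (Kahn BFS):
  sources (in-degree 0): B, C, D, E, H
  process B: level=0
    B->F: in-degree(F)=0, level(F)=1, enqueue
  process C: level=0
    C->A: in-degree(A)=2, level(A)>=1
  process D: level=0
    D->G: in-degree(G)=0, level(G)=1, enqueue
  process E: level=0
    E->A: in-degree(A)=1, level(A)>=1
  process H: level=0
    H->A: in-degree(A)=0, level(A)=1, enqueue
  process F: level=1
  process G: level=1
  process A: level=1
All levels: A:1, B:0, C:0, D:0, E:0, F:1, G:1, H:0
level(A) = 1

Answer: 1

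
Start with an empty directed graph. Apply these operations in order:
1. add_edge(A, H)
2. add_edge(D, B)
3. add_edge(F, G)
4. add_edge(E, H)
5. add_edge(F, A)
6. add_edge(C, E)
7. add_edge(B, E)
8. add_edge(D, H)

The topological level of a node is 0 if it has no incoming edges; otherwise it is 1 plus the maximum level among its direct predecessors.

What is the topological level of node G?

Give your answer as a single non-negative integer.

Op 1: add_edge(A, H). Edges now: 1
Op 2: add_edge(D, B). Edges now: 2
Op 3: add_edge(F, G). Edges now: 3
Op 4: add_edge(E, H). Edges now: 4
Op 5: add_edge(F, A). Edges now: 5
Op 6: add_edge(C, E). Edges now: 6
Op 7: add_edge(B, E). Edges now: 7
Op 8: add_edge(D, H). Edges now: 8
Compute levels (Kahn BFS):
  sources (in-degree 0): C, D, F
  process C: level=0
    C->E: in-degree(E)=1, level(E)>=1
  process D: level=0
    D->B: in-degree(B)=0, level(B)=1, enqueue
    D->H: in-degree(H)=2, level(H)>=1
  process F: level=0
    F->A: in-degree(A)=0, level(A)=1, enqueue
    F->G: in-degree(G)=0, level(G)=1, enqueue
  process B: level=1
    B->E: in-degree(E)=0, level(E)=2, enqueue
  process A: level=1
    A->H: in-degree(H)=1, level(H)>=2
  process G: level=1
  process E: level=2
    E->H: in-degree(H)=0, level(H)=3, enqueue
  process H: level=3
All levels: A:1, B:1, C:0, D:0, E:2, F:0, G:1, H:3
level(G) = 1

Answer: 1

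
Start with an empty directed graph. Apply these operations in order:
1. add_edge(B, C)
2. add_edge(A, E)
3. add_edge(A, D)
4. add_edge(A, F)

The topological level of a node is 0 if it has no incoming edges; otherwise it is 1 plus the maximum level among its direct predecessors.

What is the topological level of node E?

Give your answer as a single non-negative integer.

Op 1: add_edge(B, C). Edges now: 1
Op 2: add_edge(A, E). Edges now: 2
Op 3: add_edge(A, D). Edges now: 3
Op 4: add_edge(A, F). Edges now: 4
Compute levels (Kahn BFS):
  sources (in-degree 0): A, B
  process A: level=0
    A->D: in-degree(D)=0, level(D)=1, enqueue
    A->E: in-degree(E)=0, level(E)=1, enqueue
    A->F: in-degree(F)=0, level(F)=1, enqueue
  process B: level=0
    B->C: in-degree(C)=0, level(C)=1, enqueue
  process D: level=1
  process E: level=1
  process F: level=1
  process C: level=1
All levels: A:0, B:0, C:1, D:1, E:1, F:1
level(E) = 1

Answer: 1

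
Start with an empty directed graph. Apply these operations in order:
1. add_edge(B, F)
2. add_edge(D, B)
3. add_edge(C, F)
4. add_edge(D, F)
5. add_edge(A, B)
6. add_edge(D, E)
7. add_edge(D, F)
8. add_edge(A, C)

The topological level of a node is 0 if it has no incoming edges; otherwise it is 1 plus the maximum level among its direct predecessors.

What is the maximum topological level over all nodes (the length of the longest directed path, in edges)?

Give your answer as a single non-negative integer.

Answer: 2

Derivation:
Op 1: add_edge(B, F). Edges now: 1
Op 2: add_edge(D, B). Edges now: 2
Op 3: add_edge(C, F). Edges now: 3
Op 4: add_edge(D, F). Edges now: 4
Op 5: add_edge(A, B). Edges now: 5
Op 6: add_edge(D, E). Edges now: 6
Op 7: add_edge(D, F) (duplicate, no change). Edges now: 6
Op 8: add_edge(A, C). Edges now: 7
Compute levels (Kahn BFS):
  sources (in-degree 0): A, D
  process A: level=0
    A->B: in-degree(B)=1, level(B)>=1
    A->C: in-degree(C)=0, level(C)=1, enqueue
  process D: level=0
    D->B: in-degree(B)=0, level(B)=1, enqueue
    D->E: in-degree(E)=0, level(E)=1, enqueue
    D->F: in-degree(F)=2, level(F)>=1
  process C: level=1
    C->F: in-degree(F)=1, level(F)>=2
  process B: level=1
    B->F: in-degree(F)=0, level(F)=2, enqueue
  process E: level=1
  process F: level=2
All levels: A:0, B:1, C:1, D:0, E:1, F:2
max level = 2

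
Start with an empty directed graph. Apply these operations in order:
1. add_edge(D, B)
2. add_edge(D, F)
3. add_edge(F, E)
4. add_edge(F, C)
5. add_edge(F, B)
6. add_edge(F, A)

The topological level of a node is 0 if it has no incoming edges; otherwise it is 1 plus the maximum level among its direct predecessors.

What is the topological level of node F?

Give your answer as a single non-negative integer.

Answer: 1

Derivation:
Op 1: add_edge(D, B). Edges now: 1
Op 2: add_edge(D, F). Edges now: 2
Op 3: add_edge(F, E). Edges now: 3
Op 4: add_edge(F, C). Edges now: 4
Op 5: add_edge(F, B). Edges now: 5
Op 6: add_edge(F, A). Edges now: 6
Compute levels (Kahn BFS):
  sources (in-degree 0): D
  process D: level=0
    D->B: in-degree(B)=1, level(B)>=1
    D->F: in-degree(F)=0, level(F)=1, enqueue
  process F: level=1
    F->A: in-degree(A)=0, level(A)=2, enqueue
    F->B: in-degree(B)=0, level(B)=2, enqueue
    F->C: in-degree(C)=0, level(C)=2, enqueue
    F->E: in-degree(E)=0, level(E)=2, enqueue
  process A: level=2
  process B: level=2
  process C: level=2
  process E: level=2
All levels: A:2, B:2, C:2, D:0, E:2, F:1
level(F) = 1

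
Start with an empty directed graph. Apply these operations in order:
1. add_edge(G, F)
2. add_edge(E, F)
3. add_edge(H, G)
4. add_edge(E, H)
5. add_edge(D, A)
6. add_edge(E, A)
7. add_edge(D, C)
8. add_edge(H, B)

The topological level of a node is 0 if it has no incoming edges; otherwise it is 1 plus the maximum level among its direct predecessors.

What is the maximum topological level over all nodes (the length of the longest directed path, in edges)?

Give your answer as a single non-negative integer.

Op 1: add_edge(G, F). Edges now: 1
Op 2: add_edge(E, F). Edges now: 2
Op 3: add_edge(H, G). Edges now: 3
Op 4: add_edge(E, H). Edges now: 4
Op 5: add_edge(D, A). Edges now: 5
Op 6: add_edge(E, A). Edges now: 6
Op 7: add_edge(D, C). Edges now: 7
Op 8: add_edge(H, B). Edges now: 8
Compute levels (Kahn BFS):
  sources (in-degree 0): D, E
  process D: level=0
    D->A: in-degree(A)=1, level(A)>=1
    D->C: in-degree(C)=0, level(C)=1, enqueue
  process E: level=0
    E->A: in-degree(A)=0, level(A)=1, enqueue
    E->F: in-degree(F)=1, level(F)>=1
    E->H: in-degree(H)=0, level(H)=1, enqueue
  process C: level=1
  process A: level=1
  process H: level=1
    H->B: in-degree(B)=0, level(B)=2, enqueue
    H->G: in-degree(G)=0, level(G)=2, enqueue
  process B: level=2
  process G: level=2
    G->F: in-degree(F)=0, level(F)=3, enqueue
  process F: level=3
All levels: A:1, B:2, C:1, D:0, E:0, F:3, G:2, H:1
max level = 3

Answer: 3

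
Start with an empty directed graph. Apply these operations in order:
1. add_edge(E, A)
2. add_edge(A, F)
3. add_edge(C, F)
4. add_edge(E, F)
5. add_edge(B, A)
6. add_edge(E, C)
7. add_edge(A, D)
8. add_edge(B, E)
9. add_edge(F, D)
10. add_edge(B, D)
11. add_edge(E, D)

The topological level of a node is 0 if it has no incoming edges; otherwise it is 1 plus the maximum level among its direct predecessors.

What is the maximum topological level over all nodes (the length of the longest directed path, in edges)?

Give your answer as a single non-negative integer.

Answer: 4

Derivation:
Op 1: add_edge(E, A). Edges now: 1
Op 2: add_edge(A, F). Edges now: 2
Op 3: add_edge(C, F). Edges now: 3
Op 4: add_edge(E, F). Edges now: 4
Op 5: add_edge(B, A). Edges now: 5
Op 6: add_edge(E, C). Edges now: 6
Op 7: add_edge(A, D). Edges now: 7
Op 8: add_edge(B, E). Edges now: 8
Op 9: add_edge(F, D). Edges now: 9
Op 10: add_edge(B, D). Edges now: 10
Op 11: add_edge(E, D). Edges now: 11
Compute levels (Kahn BFS):
  sources (in-degree 0): B
  process B: level=0
    B->A: in-degree(A)=1, level(A)>=1
    B->D: in-degree(D)=3, level(D)>=1
    B->E: in-degree(E)=0, level(E)=1, enqueue
  process E: level=1
    E->A: in-degree(A)=0, level(A)=2, enqueue
    E->C: in-degree(C)=0, level(C)=2, enqueue
    E->D: in-degree(D)=2, level(D)>=2
    E->F: in-degree(F)=2, level(F)>=2
  process A: level=2
    A->D: in-degree(D)=1, level(D)>=3
    A->F: in-degree(F)=1, level(F)>=3
  process C: level=2
    C->F: in-degree(F)=0, level(F)=3, enqueue
  process F: level=3
    F->D: in-degree(D)=0, level(D)=4, enqueue
  process D: level=4
All levels: A:2, B:0, C:2, D:4, E:1, F:3
max level = 4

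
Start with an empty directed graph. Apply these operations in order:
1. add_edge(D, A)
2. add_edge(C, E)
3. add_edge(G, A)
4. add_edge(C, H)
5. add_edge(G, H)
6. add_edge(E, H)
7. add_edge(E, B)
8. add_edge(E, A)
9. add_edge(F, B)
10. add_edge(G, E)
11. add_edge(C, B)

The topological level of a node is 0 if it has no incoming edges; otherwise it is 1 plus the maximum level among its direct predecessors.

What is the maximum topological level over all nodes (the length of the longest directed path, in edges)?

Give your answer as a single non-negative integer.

Op 1: add_edge(D, A). Edges now: 1
Op 2: add_edge(C, E). Edges now: 2
Op 3: add_edge(G, A). Edges now: 3
Op 4: add_edge(C, H). Edges now: 4
Op 5: add_edge(G, H). Edges now: 5
Op 6: add_edge(E, H). Edges now: 6
Op 7: add_edge(E, B). Edges now: 7
Op 8: add_edge(E, A). Edges now: 8
Op 9: add_edge(F, B). Edges now: 9
Op 10: add_edge(G, E). Edges now: 10
Op 11: add_edge(C, B). Edges now: 11
Compute levels (Kahn BFS):
  sources (in-degree 0): C, D, F, G
  process C: level=0
    C->B: in-degree(B)=2, level(B)>=1
    C->E: in-degree(E)=1, level(E)>=1
    C->H: in-degree(H)=2, level(H)>=1
  process D: level=0
    D->A: in-degree(A)=2, level(A)>=1
  process F: level=0
    F->B: in-degree(B)=1, level(B)>=1
  process G: level=0
    G->A: in-degree(A)=1, level(A)>=1
    G->E: in-degree(E)=0, level(E)=1, enqueue
    G->H: in-degree(H)=1, level(H)>=1
  process E: level=1
    E->A: in-degree(A)=0, level(A)=2, enqueue
    E->B: in-degree(B)=0, level(B)=2, enqueue
    E->H: in-degree(H)=0, level(H)=2, enqueue
  process A: level=2
  process B: level=2
  process H: level=2
All levels: A:2, B:2, C:0, D:0, E:1, F:0, G:0, H:2
max level = 2

Answer: 2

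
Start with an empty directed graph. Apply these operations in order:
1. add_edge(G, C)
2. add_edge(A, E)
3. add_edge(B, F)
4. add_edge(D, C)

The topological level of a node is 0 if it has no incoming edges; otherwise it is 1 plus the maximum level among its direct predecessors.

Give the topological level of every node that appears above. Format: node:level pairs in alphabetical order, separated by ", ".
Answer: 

Op 1: add_edge(G, C). Edges now: 1
Op 2: add_edge(A, E). Edges now: 2
Op 3: add_edge(B, F). Edges now: 3
Op 4: add_edge(D, C). Edges now: 4
Compute levels (Kahn BFS):
  sources (in-degree 0): A, B, D, G
  process A: level=0
    A->E: in-degree(E)=0, level(E)=1, enqueue
  process B: level=0
    B->F: in-degree(F)=0, level(F)=1, enqueue
  process D: level=0
    D->C: in-degree(C)=1, level(C)>=1
  process G: level=0
    G->C: in-degree(C)=0, level(C)=1, enqueue
  process E: level=1
  process F: level=1
  process C: level=1
All levels: A:0, B:0, C:1, D:0, E:1, F:1, G:0

Answer: A:0, B:0, C:1, D:0, E:1, F:1, G:0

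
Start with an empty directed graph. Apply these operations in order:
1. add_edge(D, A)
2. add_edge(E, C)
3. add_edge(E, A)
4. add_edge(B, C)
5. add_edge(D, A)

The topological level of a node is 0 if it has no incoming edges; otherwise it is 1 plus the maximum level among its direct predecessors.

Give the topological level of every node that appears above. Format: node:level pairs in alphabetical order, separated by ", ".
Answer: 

Op 1: add_edge(D, A). Edges now: 1
Op 2: add_edge(E, C). Edges now: 2
Op 3: add_edge(E, A). Edges now: 3
Op 4: add_edge(B, C). Edges now: 4
Op 5: add_edge(D, A) (duplicate, no change). Edges now: 4
Compute levels (Kahn BFS):
  sources (in-degree 0): B, D, E
  process B: level=0
    B->C: in-degree(C)=1, level(C)>=1
  process D: level=0
    D->A: in-degree(A)=1, level(A)>=1
  process E: level=0
    E->A: in-degree(A)=0, level(A)=1, enqueue
    E->C: in-degree(C)=0, level(C)=1, enqueue
  process A: level=1
  process C: level=1
All levels: A:1, B:0, C:1, D:0, E:0

Answer: A:1, B:0, C:1, D:0, E:0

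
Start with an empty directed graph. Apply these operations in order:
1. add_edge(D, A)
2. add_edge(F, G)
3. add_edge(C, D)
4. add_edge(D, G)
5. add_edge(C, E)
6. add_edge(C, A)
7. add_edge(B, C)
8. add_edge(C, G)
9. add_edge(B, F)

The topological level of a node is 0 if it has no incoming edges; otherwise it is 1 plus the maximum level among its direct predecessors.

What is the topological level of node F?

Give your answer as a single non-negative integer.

Op 1: add_edge(D, A). Edges now: 1
Op 2: add_edge(F, G). Edges now: 2
Op 3: add_edge(C, D). Edges now: 3
Op 4: add_edge(D, G). Edges now: 4
Op 5: add_edge(C, E). Edges now: 5
Op 6: add_edge(C, A). Edges now: 6
Op 7: add_edge(B, C). Edges now: 7
Op 8: add_edge(C, G). Edges now: 8
Op 9: add_edge(B, F). Edges now: 9
Compute levels (Kahn BFS):
  sources (in-degree 0): B
  process B: level=0
    B->C: in-degree(C)=0, level(C)=1, enqueue
    B->F: in-degree(F)=0, level(F)=1, enqueue
  process C: level=1
    C->A: in-degree(A)=1, level(A)>=2
    C->D: in-degree(D)=0, level(D)=2, enqueue
    C->E: in-degree(E)=0, level(E)=2, enqueue
    C->G: in-degree(G)=2, level(G)>=2
  process F: level=1
    F->G: in-degree(G)=1, level(G)>=2
  process D: level=2
    D->A: in-degree(A)=0, level(A)=3, enqueue
    D->G: in-degree(G)=0, level(G)=3, enqueue
  process E: level=2
  process A: level=3
  process G: level=3
All levels: A:3, B:0, C:1, D:2, E:2, F:1, G:3
level(F) = 1

Answer: 1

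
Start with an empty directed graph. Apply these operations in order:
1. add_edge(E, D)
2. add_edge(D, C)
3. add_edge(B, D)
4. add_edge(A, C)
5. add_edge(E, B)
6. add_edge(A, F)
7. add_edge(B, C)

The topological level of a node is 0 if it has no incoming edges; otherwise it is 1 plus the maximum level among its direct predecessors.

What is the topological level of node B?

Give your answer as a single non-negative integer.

Answer: 1

Derivation:
Op 1: add_edge(E, D). Edges now: 1
Op 2: add_edge(D, C). Edges now: 2
Op 3: add_edge(B, D). Edges now: 3
Op 4: add_edge(A, C). Edges now: 4
Op 5: add_edge(E, B). Edges now: 5
Op 6: add_edge(A, F). Edges now: 6
Op 7: add_edge(B, C). Edges now: 7
Compute levels (Kahn BFS):
  sources (in-degree 0): A, E
  process A: level=0
    A->C: in-degree(C)=2, level(C)>=1
    A->F: in-degree(F)=0, level(F)=1, enqueue
  process E: level=0
    E->B: in-degree(B)=0, level(B)=1, enqueue
    E->D: in-degree(D)=1, level(D)>=1
  process F: level=1
  process B: level=1
    B->C: in-degree(C)=1, level(C)>=2
    B->D: in-degree(D)=0, level(D)=2, enqueue
  process D: level=2
    D->C: in-degree(C)=0, level(C)=3, enqueue
  process C: level=3
All levels: A:0, B:1, C:3, D:2, E:0, F:1
level(B) = 1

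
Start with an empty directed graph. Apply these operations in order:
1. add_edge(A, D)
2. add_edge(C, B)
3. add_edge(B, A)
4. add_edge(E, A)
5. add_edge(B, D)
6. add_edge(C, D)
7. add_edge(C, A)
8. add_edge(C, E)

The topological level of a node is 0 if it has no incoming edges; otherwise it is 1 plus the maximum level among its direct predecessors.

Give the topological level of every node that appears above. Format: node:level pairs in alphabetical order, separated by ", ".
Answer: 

Op 1: add_edge(A, D). Edges now: 1
Op 2: add_edge(C, B). Edges now: 2
Op 3: add_edge(B, A). Edges now: 3
Op 4: add_edge(E, A). Edges now: 4
Op 5: add_edge(B, D). Edges now: 5
Op 6: add_edge(C, D). Edges now: 6
Op 7: add_edge(C, A). Edges now: 7
Op 8: add_edge(C, E). Edges now: 8
Compute levels (Kahn BFS):
  sources (in-degree 0): C
  process C: level=0
    C->A: in-degree(A)=2, level(A)>=1
    C->B: in-degree(B)=0, level(B)=1, enqueue
    C->D: in-degree(D)=2, level(D)>=1
    C->E: in-degree(E)=0, level(E)=1, enqueue
  process B: level=1
    B->A: in-degree(A)=1, level(A)>=2
    B->D: in-degree(D)=1, level(D)>=2
  process E: level=1
    E->A: in-degree(A)=0, level(A)=2, enqueue
  process A: level=2
    A->D: in-degree(D)=0, level(D)=3, enqueue
  process D: level=3
All levels: A:2, B:1, C:0, D:3, E:1

Answer: A:2, B:1, C:0, D:3, E:1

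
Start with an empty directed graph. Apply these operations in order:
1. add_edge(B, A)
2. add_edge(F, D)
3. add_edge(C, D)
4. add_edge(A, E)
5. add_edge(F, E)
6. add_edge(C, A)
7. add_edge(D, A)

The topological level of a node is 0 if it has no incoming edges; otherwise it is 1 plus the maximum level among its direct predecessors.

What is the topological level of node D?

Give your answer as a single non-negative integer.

Answer: 1

Derivation:
Op 1: add_edge(B, A). Edges now: 1
Op 2: add_edge(F, D). Edges now: 2
Op 3: add_edge(C, D). Edges now: 3
Op 4: add_edge(A, E). Edges now: 4
Op 5: add_edge(F, E). Edges now: 5
Op 6: add_edge(C, A). Edges now: 6
Op 7: add_edge(D, A). Edges now: 7
Compute levels (Kahn BFS):
  sources (in-degree 0): B, C, F
  process B: level=0
    B->A: in-degree(A)=2, level(A)>=1
  process C: level=0
    C->A: in-degree(A)=1, level(A)>=1
    C->D: in-degree(D)=1, level(D)>=1
  process F: level=0
    F->D: in-degree(D)=0, level(D)=1, enqueue
    F->E: in-degree(E)=1, level(E)>=1
  process D: level=1
    D->A: in-degree(A)=0, level(A)=2, enqueue
  process A: level=2
    A->E: in-degree(E)=0, level(E)=3, enqueue
  process E: level=3
All levels: A:2, B:0, C:0, D:1, E:3, F:0
level(D) = 1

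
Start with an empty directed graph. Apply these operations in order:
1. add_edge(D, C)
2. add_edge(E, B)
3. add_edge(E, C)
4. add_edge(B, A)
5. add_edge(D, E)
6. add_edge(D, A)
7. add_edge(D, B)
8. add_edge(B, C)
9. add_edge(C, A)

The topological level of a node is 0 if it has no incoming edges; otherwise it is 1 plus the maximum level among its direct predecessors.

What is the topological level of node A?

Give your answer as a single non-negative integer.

Answer: 4

Derivation:
Op 1: add_edge(D, C). Edges now: 1
Op 2: add_edge(E, B). Edges now: 2
Op 3: add_edge(E, C). Edges now: 3
Op 4: add_edge(B, A). Edges now: 4
Op 5: add_edge(D, E). Edges now: 5
Op 6: add_edge(D, A). Edges now: 6
Op 7: add_edge(D, B). Edges now: 7
Op 8: add_edge(B, C). Edges now: 8
Op 9: add_edge(C, A). Edges now: 9
Compute levels (Kahn BFS):
  sources (in-degree 0): D
  process D: level=0
    D->A: in-degree(A)=2, level(A)>=1
    D->B: in-degree(B)=1, level(B)>=1
    D->C: in-degree(C)=2, level(C)>=1
    D->E: in-degree(E)=0, level(E)=1, enqueue
  process E: level=1
    E->B: in-degree(B)=0, level(B)=2, enqueue
    E->C: in-degree(C)=1, level(C)>=2
  process B: level=2
    B->A: in-degree(A)=1, level(A)>=3
    B->C: in-degree(C)=0, level(C)=3, enqueue
  process C: level=3
    C->A: in-degree(A)=0, level(A)=4, enqueue
  process A: level=4
All levels: A:4, B:2, C:3, D:0, E:1
level(A) = 4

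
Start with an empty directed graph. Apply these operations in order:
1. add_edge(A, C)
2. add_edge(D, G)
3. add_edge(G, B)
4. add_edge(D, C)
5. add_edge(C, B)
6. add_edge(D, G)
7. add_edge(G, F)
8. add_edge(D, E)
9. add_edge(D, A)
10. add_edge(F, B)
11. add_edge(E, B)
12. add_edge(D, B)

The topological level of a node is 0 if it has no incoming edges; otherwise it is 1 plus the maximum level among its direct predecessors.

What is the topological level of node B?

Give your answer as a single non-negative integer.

Op 1: add_edge(A, C). Edges now: 1
Op 2: add_edge(D, G). Edges now: 2
Op 3: add_edge(G, B). Edges now: 3
Op 4: add_edge(D, C). Edges now: 4
Op 5: add_edge(C, B). Edges now: 5
Op 6: add_edge(D, G) (duplicate, no change). Edges now: 5
Op 7: add_edge(G, F). Edges now: 6
Op 8: add_edge(D, E). Edges now: 7
Op 9: add_edge(D, A). Edges now: 8
Op 10: add_edge(F, B). Edges now: 9
Op 11: add_edge(E, B). Edges now: 10
Op 12: add_edge(D, B). Edges now: 11
Compute levels (Kahn BFS):
  sources (in-degree 0): D
  process D: level=0
    D->A: in-degree(A)=0, level(A)=1, enqueue
    D->B: in-degree(B)=4, level(B)>=1
    D->C: in-degree(C)=1, level(C)>=1
    D->E: in-degree(E)=0, level(E)=1, enqueue
    D->G: in-degree(G)=0, level(G)=1, enqueue
  process A: level=1
    A->C: in-degree(C)=0, level(C)=2, enqueue
  process E: level=1
    E->B: in-degree(B)=3, level(B)>=2
  process G: level=1
    G->B: in-degree(B)=2, level(B)>=2
    G->F: in-degree(F)=0, level(F)=2, enqueue
  process C: level=2
    C->B: in-degree(B)=1, level(B)>=3
  process F: level=2
    F->B: in-degree(B)=0, level(B)=3, enqueue
  process B: level=3
All levels: A:1, B:3, C:2, D:0, E:1, F:2, G:1
level(B) = 3

Answer: 3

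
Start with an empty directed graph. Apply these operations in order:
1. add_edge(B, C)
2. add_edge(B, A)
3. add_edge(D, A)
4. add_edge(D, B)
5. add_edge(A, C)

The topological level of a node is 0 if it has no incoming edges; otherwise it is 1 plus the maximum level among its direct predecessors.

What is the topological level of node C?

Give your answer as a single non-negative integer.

Answer: 3

Derivation:
Op 1: add_edge(B, C). Edges now: 1
Op 2: add_edge(B, A). Edges now: 2
Op 3: add_edge(D, A). Edges now: 3
Op 4: add_edge(D, B). Edges now: 4
Op 5: add_edge(A, C). Edges now: 5
Compute levels (Kahn BFS):
  sources (in-degree 0): D
  process D: level=0
    D->A: in-degree(A)=1, level(A)>=1
    D->B: in-degree(B)=0, level(B)=1, enqueue
  process B: level=1
    B->A: in-degree(A)=0, level(A)=2, enqueue
    B->C: in-degree(C)=1, level(C)>=2
  process A: level=2
    A->C: in-degree(C)=0, level(C)=3, enqueue
  process C: level=3
All levels: A:2, B:1, C:3, D:0
level(C) = 3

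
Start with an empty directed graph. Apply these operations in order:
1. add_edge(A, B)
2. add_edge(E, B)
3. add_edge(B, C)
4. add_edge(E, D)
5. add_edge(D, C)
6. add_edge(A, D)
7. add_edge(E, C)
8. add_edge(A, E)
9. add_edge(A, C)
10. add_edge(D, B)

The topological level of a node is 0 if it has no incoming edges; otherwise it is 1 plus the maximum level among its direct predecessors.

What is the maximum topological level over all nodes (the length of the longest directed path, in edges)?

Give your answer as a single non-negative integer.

Answer: 4

Derivation:
Op 1: add_edge(A, B). Edges now: 1
Op 2: add_edge(E, B). Edges now: 2
Op 3: add_edge(B, C). Edges now: 3
Op 4: add_edge(E, D). Edges now: 4
Op 5: add_edge(D, C). Edges now: 5
Op 6: add_edge(A, D). Edges now: 6
Op 7: add_edge(E, C). Edges now: 7
Op 8: add_edge(A, E). Edges now: 8
Op 9: add_edge(A, C). Edges now: 9
Op 10: add_edge(D, B). Edges now: 10
Compute levels (Kahn BFS):
  sources (in-degree 0): A
  process A: level=0
    A->B: in-degree(B)=2, level(B)>=1
    A->C: in-degree(C)=3, level(C)>=1
    A->D: in-degree(D)=1, level(D)>=1
    A->E: in-degree(E)=0, level(E)=1, enqueue
  process E: level=1
    E->B: in-degree(B)=1, level(B)>=2
    E->C: in-degree(C)=2, level(C)>=2
    E->D: in-degree(D)=0, level(D)=2, enqueue
  process D: level=2
    D->B: in-degree(B)=0, level(B)=3, enqueue
    D->C: in-degree(C)=1, level(C)>=3
  process B: level=3
    B->C: in-degree(C)=0, level(C)=4, enqueue
  process C: level=4
All levels: A:0, B:3, C:4, D:2, E:1
max level = 4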